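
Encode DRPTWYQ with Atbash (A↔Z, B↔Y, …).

WIKGDBJ

D(3) → W(22)
R(17) → I(8)
P(15) → K(10)
T(19) → G(6)
W(22) → D(3)
Y(24) → B(1)
Q(16) → J(9)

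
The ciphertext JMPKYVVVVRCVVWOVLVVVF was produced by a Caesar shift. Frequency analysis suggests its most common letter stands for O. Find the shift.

7

The most frequent ciphertext letter is V (appears 10 times).
V is position 21; O is position 14.
Shift = 7.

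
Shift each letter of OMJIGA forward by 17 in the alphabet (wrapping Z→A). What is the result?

FDAZXR

O(14): 14+17=31≡5 → F
M(12): 12+17=29≡3 → D
J(9): 9+17=26≡0 → A
I(8): 8+17=25 → Z
G(6): 6+17=23 → X
A(0): 0+17=17 → R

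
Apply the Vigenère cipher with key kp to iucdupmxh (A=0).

Repeat the key across the message: kpkpkpkpk
i(8)+k(10): 18 → s
u(20)+p(15): 35≡9 → j
c(2)+k(10): 12 → m
d(3)+p(15): 18 → s
u(20)+k(10): 30≡4 → e
p(15)+p(15): 30≡4 → e
m(12)+k(10): 22 → w
x(23)+p(15): 38≡12 → m
h(7)+k(10): 17 → r

sjmseewmr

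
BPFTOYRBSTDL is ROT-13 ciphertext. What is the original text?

B(1): 1−13=-12≡14 → O
P(15): 15−13=2 → C
F(5): 5−13=-8≡18 → S
T(19): 19−13=6 → G
O(14): 14−13=1 → B
Y(24): 24−13=11 → L
R(17): 17−13=4 → E
B(1): 1−13=-12≡14 → O
S(18): 18−13=5 → F
T(19): 19−13=6 → G
D(3): 3−13=-10≡16 → Q
L(11): 11−13=-2≡24 → Y

OCSGBLEOFGQY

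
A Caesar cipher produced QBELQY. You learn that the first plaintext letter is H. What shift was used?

9

From the crib: Q(16)−H(7)=9, so the shift is 9.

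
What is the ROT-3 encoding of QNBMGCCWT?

TQEPJFFZW

Q(16): 16+3=19 → T
N(13): 13+3=16 → Q
B(1): 1+3=4 → E
M(12): 12+3=15 → P
G(6): 6+3=9 → J
C(2): 2+3=5 → F
C(2): 2+3=5 → F
W(22): 22+3=25 → Z
T(19): 19+3=22 → W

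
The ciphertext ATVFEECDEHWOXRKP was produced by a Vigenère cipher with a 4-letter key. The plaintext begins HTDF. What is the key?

Subtract each crib letter from the matching ciphertext letter (mod 26):
A(0)−H(7)=-7≡19 → T
T(19)−T(19)=0 → A
V(21)−D(3)=18 → S
F(5)−F(5)=0 → A

TASA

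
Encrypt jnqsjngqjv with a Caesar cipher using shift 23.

gknpgkdngs

j(9): 9+23=32≡6 → g
n(13): 13+23=36≡10 → k
q(16): 16+23=39≡13 → n
s(18): 18+23=41≡15 → p
j(9): 9+23=32≡6 → g
n(13): 13+23=36≡10 → k
g(6): 6+23=29≡3 → d
q(16): 16+23=39≡13 → n
j(9): 9+23=32≡6 → g
v(21): 21+23=44≡18 → s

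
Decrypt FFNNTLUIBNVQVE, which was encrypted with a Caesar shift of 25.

F(5): 5−25=-20≡6 → G
F(5): 5−25=-20≡6 → G
N(13): 13−25=-12≡14 → O
N(13): 13−25=-12≡14 → O
T(19): 19−25=-6≡20 → U
L(11): 11−25=-14≡12 → M
U(20): 20−25=-5≡21 → V
I(8): 8−25=-17≡9 → J
B(1): 1−25=-24≡2 → C
N(13): 13−25=-12≡14 → O
V(21): 21−25=-4≡22 → W
Q(16): 16−25=-9≡17 → R
V(21): 21−25=-4≡22 → W
E(4): 4−25=-21≡5 → F

GGOOUMVJCOWRWF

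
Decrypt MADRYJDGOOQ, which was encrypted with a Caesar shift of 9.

M(12): 12−9=3 → D
A(0): 0−9=-9≡17 → R
D(3): 3−9=-6≡20 → U
R(17): 17−9=8 → I
Y(24): 24−9=15 → P
J(9): 9−9=0 → A
D(3): 3−9=-6≡20 → U
G(6): 6−9=-3≡23 → X
O(14): 14−9=5 → F
O(14): 14−9=5 → F
Q(16): 16−9=7 → H

DRUIPAUXFFH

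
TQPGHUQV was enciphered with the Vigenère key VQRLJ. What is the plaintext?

YAYVYZAE

Repeat the key across the ciphertext: VQRLJVQR
T(19)−V(21): -2≡24 → Y
Q(16)−Q(16): 0 → A
P(15)−R(17): -2≡24 → Y
G(6)−L(11): -5≡21 → V
H(7)−J(9): -2≡24 → Y
U(20)−V(21): -1≡25 → Z
Q(16)−Q(16): 0 → A
V(21)−R(17): 4 → E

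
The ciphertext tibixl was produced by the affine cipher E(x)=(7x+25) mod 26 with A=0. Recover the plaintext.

The inverse of 7 mod 26 is 15, since 7·15=105≡1. Apply D(y)=15·(y−25) mod 26:
t(19): 15·(19−25)=-90≡14 → o
i(8): 15·(8−25)=-255≡5 → f
b(1): 15·(1−25)=-360≡4 → e
i(8): 15·(8−25)=-255≡5 → f
x(23): 15·(23−25)=-30≡22 → w
l(11): 15·(11−25)=-210≡24 → y

ofefwy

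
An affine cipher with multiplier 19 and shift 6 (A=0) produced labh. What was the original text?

The inverse of 19 mod 26 is 11, since 19·11=209≡1. Apply D(y)=11·(y−6) mod 26:
l(11): 11·(11−6)=55≡3 → d
a(0): 11·(0−6)=-66≡12 → m
b(1): 11·(1−6)=-55≡23 → x
h(7): 11·(7−6)=11 → l

dmxl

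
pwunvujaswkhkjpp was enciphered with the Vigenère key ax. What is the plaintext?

Repeat the key across the ciphertext: axaxaxaxaxaxaxax
p(15)−a(0): 15 → p
w(22)−x(23): -1≡25 → z
u(20)−a(0): 20 → u
n(13)−x(23): -10≡16 → q
v(21)−a(0): 21 → v
u(20)−x(23): -3≡23 → x
j(9)−a(0): 9 → j
a(0)−x(23): -23≡3 → d
s(18)−a(0): 18 → s
w(22)−x(23): -1≡25 → z
k(10)−a(0): 10 → k
h(7)−x(23): -16≡10 → k
k(10)−a(0): 10 → k
j(9)−x(23): -14≡12 → m
p(15)−a(0): 15 → p
p(15)−x(23): -8≡18 → s

pzuqvxjdszkkkmps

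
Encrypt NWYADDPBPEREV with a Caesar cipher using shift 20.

HQSUXXJVJYLYP

N(13): 13+20=33≡7 → H
W(22): 22+20=42≡16 → Q
Y(24): 24+20=44≡18 → S
A(0): 0+20=20 → U
D(3): 3+20=23 → X
D(3): 3+20=23 → X
P(15): 15+20=35≡9 → J
B(1): 1+20=21 → V
P(15): 15+20=35≡9 → J
E(4): 4+20=24 → Y
R(17): 17+20=37≡11 → L
E(4): 4+20=24 → Y
V(21): 21+20=41≡15 → P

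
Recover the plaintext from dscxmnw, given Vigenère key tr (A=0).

kbjgtwd

Repeat the key across the ciphertext: trtrtrt
d(3)−t(19): -16≡10 → k
s(18)−r(17): 1 → b
c(2)−t(19): -17≡9 → j
x(23)−r(17): 6 → g
m(12)−t(19): -7≡19 → t
n(13)−r(17): -4≡22 → w
w(22)−t(19): 3 → d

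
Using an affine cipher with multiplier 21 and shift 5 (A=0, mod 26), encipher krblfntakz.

hyacgsofhk

k(10): 21·10+5=215≡7 → h
r(17): 21·17+5=362≡24 → y
b(1): 21·1+5=26≡0 → a
l(11): 21·11+5=236≡2 → c
f(5): 21·5+5=110≡6 → g
n(13): 21·13+5=278≡18 → s
t(19): 21·19+5=404≡14 → o
a(0): 21·0+5=5 → f
k(10): 21·10+5=215≡7 → h
z(25): 21·25+5=530≡10 → k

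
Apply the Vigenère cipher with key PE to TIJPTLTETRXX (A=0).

IMYTIPIIIVMB

Repeat the key across the message: PEPEPEPEPEPE
T(19)+P(15): 34≡8 → I
I(8)+E(4): 12 → M
J(9)+P(15): 24 → Y
P(15)+E(4): 19 → T
T(19)+P(15): 34≡8 → I
L(11)+E(4): 15 → P
T(19)+P(15): 34≡8 → I
E(4)+E(4): 8 → I
T(19)+P(15): 34≡8 → I
R(17)+E(4): 21 → V
X(23)+P(15): 38≡12 → M
X(23)+E(4): 27≡1 → B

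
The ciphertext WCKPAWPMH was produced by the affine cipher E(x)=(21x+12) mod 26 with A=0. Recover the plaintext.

YCQPSYPAB

The inverse of 21 mod 26 is 5, since 21·5=105≡1. Apply D(y)=5·(y−12) mod 26:
W(22): 5·(22−12)=50≡24 → Y
C(2): 5·(2−12)=-50≡2 → C
K(10): 5·(10−12)=-10≡16 → Q
P(15): 5·(15−12)=15 → P
A(0): 5·(0−12)=-60≡18 → S
W(22): 5·(22−12)=50≡24 → Y
P(15): 5·(15−12)=15 → P
M(12): 5·(12−12)=0 → A
H(7): 5·(7−12)=-25≡1 → B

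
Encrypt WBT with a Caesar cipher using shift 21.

RWO

W(22): 22+21=43≡17 → R
B(1): 1+21=22 → W
T(19): 19+21=40≡14 → O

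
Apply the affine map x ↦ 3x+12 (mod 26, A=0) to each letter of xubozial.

x(23): 3·23+12=81≡3 → d
u(20): 3·20+12=72≡20 → u
b(1): 3·1+12=15 → p
o(14): 3·14+12=54≡2 → c
z(25): 3·25+12=87≡9 → j
i(8): 3·8+12=36≡10 → k
a(0): 3·0+12=12 → m
l(11): 3·11+12=45≡19 → t

dupcjkmt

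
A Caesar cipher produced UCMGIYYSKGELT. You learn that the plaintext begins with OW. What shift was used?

From the crib: U(20)−O(14)=6, so the shift is 6.

6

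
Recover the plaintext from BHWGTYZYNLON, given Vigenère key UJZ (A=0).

HYXMKZFPORFO

Repeat the key across the ciphertext: UJZUJZUJZUJZ
B(1)−U(20): -19≡7 → H
H(7)−J(9): -2≡24 → Y
W(22)−Z(25): -3≡23 → X
G(6)−U(20): -14≡12 → M
T(19)−J(9): 10 → K
Y(24)−Z(25): -1≡25 → Z
Z(25)−U(20): 5 → F
Y(24)−J(9): 15 → P
N(13)−Z(25): -12≡14 → O
L(11)−U(20): -9≡17 → R
O(14)−J(9): 5 → F
N(13)−Z(25): -12≡14 → O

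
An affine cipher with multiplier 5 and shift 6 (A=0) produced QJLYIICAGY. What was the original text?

CLBOQQUEAO

The inverse of 5 mod 26 is 21, since 5·21=105≡1. Apply D(y)=21·(y−6) mod 26:
Q(16): 21·(16−6)=210≡2 → C
J(9): 21·(9−6)=63≡11 → L
L(11): 21·(11−6)=105≡1 → B
Y(24): 21·(24−6)=378≡14 → O
I(8): 21·(8−6)=42≡16 → Q
I(8): 21·(8−6)=42≡16 → Q
C(2): 21·(2−6)=-84≡20 → U
A(0): 21·(0−6)=-126≡4 → E
G(6): 21·(6−6)=0 → A
Y(24): 21·(24−6)=378≡14 → O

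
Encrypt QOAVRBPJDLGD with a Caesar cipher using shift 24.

Q(16): 16+24=40≡14 → O
O(14): 14+24=38≡12 → M
A(0): 0+24=24 → Y
V(21): 21+24=45≡19 → T
R(17): 17+24=41≡15 → P
B(1): 1+24=25 → Z
P(15): 15+24=39≡13 → N
J(9): 9+24=33≡7 → H
D(3): 3+24=27≡1 → B
L(11): 11+24=35≡9 → J
G(6): 6+24=30≡4 → E
D(3): 3+24=27≡1 → B

OMYTPZNHBJEB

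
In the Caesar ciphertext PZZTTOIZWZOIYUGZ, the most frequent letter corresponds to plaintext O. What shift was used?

The most frequent ciphertext letter is Z (appears 5 times).
Z is position 25; O is position 14.
Shift = 11.

11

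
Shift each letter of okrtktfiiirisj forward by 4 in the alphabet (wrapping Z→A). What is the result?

sovxoxjmmmvmwn

o(14): 14+4=18 → s
k(10): 10+4=14 → o
r(17): 17+4=21 → v
t(19): 19+4=23 → x
k(10): 10+4=14 → o
t(19): 19+4=23 → x
f(5): 5+4=9 → j
i(8): 8+4=12 → m
i(8): 8+4=12 → m
i(8): 8+4=12 → m
r(17): 17+4=21 → v
i(8): 8+4=12 → m
s(18): 18+4=22 → w
j(9): 9+4=13 → n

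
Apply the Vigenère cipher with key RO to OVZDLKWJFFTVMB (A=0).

FJQRCYNXWTKJDP

Repeat the key across the message: RORORORORORORO
O(14)+R(17): 31≡5 → F
V(21)+O(14): 35≡9 → J
Z(25)+R(17): 42≡16 → Q
D(3)+O(14): 17 → R
L(11)+R(17): 28≡2 → C
K(10)+O(14): 24 → Y
W(22)+R(17): 39≡13 → N
J(9)+O(14): 23 → X
F(5)+R(17): 22 → W
F(5)+O(14): 19 → T
T(19)+R(17): 36≡10 → K
V(21)+O(14): 35≡9 → J
M(12)+R(17): 29≡3 → D
B(1)+O(14): 15 → P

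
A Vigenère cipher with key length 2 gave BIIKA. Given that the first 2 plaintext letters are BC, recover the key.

AG

Subtract each crib letter from the matching ciphertext letter (mod 26):
B(1)−B(1)=0 → A
I(8)−C(2)=6 → G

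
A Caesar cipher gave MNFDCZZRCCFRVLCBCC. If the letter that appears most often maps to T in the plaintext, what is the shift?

9

The most frequent ciphertext letter is C (appears 6 times).
C is position 2; T is position 19.
Shift = -17≡9.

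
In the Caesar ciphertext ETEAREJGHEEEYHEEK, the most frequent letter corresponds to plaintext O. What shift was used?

The most frequent ciphertext letter is E (appears 8 times).
E is position 4; O is position 14.
Shift = -10≡16.

16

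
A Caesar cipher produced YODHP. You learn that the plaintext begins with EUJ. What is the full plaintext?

EUJNV

From the crib: Y(24)−E(4)=20, so the shift is 20.
Subtract 20 from each ciphertext letter:
Y(24): 24−20=4 → E
O(14): 14−20=-6≡20 → U
D(3): 3−20=-17≡9 → J
H(7): 7−20=-13≡13 → N
P(15): 15−20=-5≡21 → V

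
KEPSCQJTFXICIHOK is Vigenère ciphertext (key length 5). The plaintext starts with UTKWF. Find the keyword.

QLFWX

Subtract each crib letter from the matching ciphertext letter (mod 26):
K(10)−U(20)=-10≡16 → Q
E(4)−T(19)=-15≡11 → L
P(15)−K(10)=5 → F
S(18)−W(22)=-4≡22 → W
C(2)−F(5)=-3≡23 → X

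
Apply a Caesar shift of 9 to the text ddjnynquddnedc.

d(3): 3+9=12 → m
d(3): 3+9=12 → m
j(9): 9+9=18 → s
n(13): 13+9=22 → w
y(24): 24+9=33≡7 → h
n(13): 13+9=22 → w
q(16): 16+9=25 → z
u(20): 20+9=29≡3 → d
d(3): 3+9=12 → m
d(3): 3+9=12 → m
n(13): 13+9=22 → w
e(4): 4+9=13 → n
d(3): 3+9=12 → m
c(2): 2+9=11 → l

mmswhwzdmmwnml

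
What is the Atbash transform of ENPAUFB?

E(4) → V(21)
N(13) → M(12)
P(15) → K(10)
A(0) → Z(25)
U(20) → F(5)
F(5) → U(20)
B(1) → Y(24)

VMKZFUY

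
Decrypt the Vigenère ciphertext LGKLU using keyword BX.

KJJOT

Repeat the key across the ciphertext: BXBXB
L(11)−B(1): 10 → K
G(6)−X(23): -17≡9 → J
K(10)−B(1): 9 → J
L(11)−X(23): -12≡14 → O
U(20)−B(1): 19 → T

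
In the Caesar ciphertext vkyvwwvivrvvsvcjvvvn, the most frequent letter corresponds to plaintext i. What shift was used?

The most frequent ciphertext letter is v (appears 10 times).
v is position 21; i is position 8.
Shift = 13.

13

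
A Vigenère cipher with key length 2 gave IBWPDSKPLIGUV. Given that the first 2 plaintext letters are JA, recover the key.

ZB

Subtract each crib letter from the matching ciphertext letter (mod 26):
I(8)−J(9)=-1≡25 → Z
B(1)−A(0)=1 → B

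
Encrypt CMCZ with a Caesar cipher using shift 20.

WGWT

C(2): 2+20=22 → W
M(12): 12+20=32≡6 → G
C(2): 2+20=22 → W
Z(25): 25+20=45≡19 → T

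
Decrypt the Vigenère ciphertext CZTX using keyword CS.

AHRF

Repeat the key across the ciphertext: CSCS
C(2)−C(2): 0 → A
Z(25)−S(18): 7 → H
T(19)−C(2): 17 → R
X(23)−S(18): 5 → F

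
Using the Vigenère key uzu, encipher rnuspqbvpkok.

Repeat the key across the message: uzuuzuuzuuzu
r(17)+u(20): 37≡11 → l
n(13)+z(25): 38≡12 → m
u(20)+u(20): 40≡14 → o
s(18)+u(20): 38≡12 → m
p(15)+z(25): 40≡14 → o
q(16)+u(20): 36≡10 → k
b(1)+u(20): 21 → v
v(21)+z(25): 46≡20 → u
p(15)+u(20): 35≡9 → j
k(10)+u(20): 30≡4 → e
o(14)+z(25): 39≡13 → n
k(10)+u(20): 30≡4 → e

lmomokvujene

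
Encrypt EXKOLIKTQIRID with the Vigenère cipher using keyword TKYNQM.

Repeat the key across the message: TKYNQMTKYNQMT
E(4)+T(19): 23 → X
X(23)+K(10): 33≡7 → H
K(10)+Y(24): 34≡8 → I
O(14)+N(13): 27≡1 → B
L(11)+Q(16): 27≡1 → B
I(8)+M(12): 20 → U
K(10)+T(19): 29≡3 → D
T(19)+K(10): 29≡3 → D
Q(16)+Y(24): 40≡14 → O
I(8)+N(13): 21 → V
R(17)+Q(16): 33≡7 → H
I(8)+M(12): 20 → U
D(3)+T(19): 22 → W

XHIBBUDDOVHUW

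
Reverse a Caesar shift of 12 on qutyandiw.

q(16): 16−12=4 → e
u(20): 20−12=8 → i
t(19): 19−12=7 → h
y(24): 24−12=12 → m
a(0): 0−12=-12≡14 → o
n(13): 13−12=1 → b
d(3): 3−12=-9≡17 → r
i(8): 8−12=-4≡22 → w
w(22): 22−12=10 → k

eihmobrwk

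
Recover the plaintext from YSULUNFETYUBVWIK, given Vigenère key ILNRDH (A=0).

QHHURGXTGHRUNLVT

Repeat the key across the ciphertext: ILNRDHILNRDHILNR
Y(24)−I(8): 16 → Q
S(18)−L(11): 7 → H
U(20)−N(13): 7 → H
L(11)−R(17): -6≡20 → U
U(20)−D(3): 17 → R
N(13)−H(7): 6 → G
F(5)−I(8): -3≡23 → X
E(4)−L(11): -7≡19 → T
T(19)−N(13): 6 → G
Y(24)−R(17): 7 → H
U(20)−D(3): 17 → R
B(1)−H(7): -6≡20 → U
V(21)−I(8): 13 → N
W(22)−L(11): 11 → L
I(8)−N(13): -5≡21 → V
K(10)−R(17): -7≡19 → T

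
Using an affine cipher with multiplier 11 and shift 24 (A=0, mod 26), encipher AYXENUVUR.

A(0): 11·0+24=24 → Y
Y(24): 11·24+24=288≡2 → C
X(23): 11·23+24=277≡17 → R
E(4): 11·4+24=68≡16 → Q
N(13): 11·13+24=167≡11 → L
U(20): 11·20+24=244≡10 → K
V(21): 11·21+24=255≡21 → V
U(20): 11·20+24=244≡10 → K
R(17): 11·17+24=211≡3 → D

YCRQLKVKD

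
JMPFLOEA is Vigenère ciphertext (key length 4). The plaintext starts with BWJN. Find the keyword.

Subtract each crib letter from the matching ciphertext letter (mod 26):
J(9)−B(1)=8 → I
M(12)−W(22)=-10≡16 → Q
P(15)−J(9)=6 → G
F(5)−N(13)=-8≡18 → S

IQGS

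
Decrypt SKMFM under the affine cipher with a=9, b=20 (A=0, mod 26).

The inverse of 9 mod 26 is 3, since 9·3=27≡1. Apply D(y)=3·(y−20) mod 26:
S(18): 3·(18−20)=-6≡20 → U
K(10): 3·(10−20)=-30≡22 → W
M(12): 3·(12−20)=-24≡2 → C
F(5): 3·(5−20)=-45≡7 → H
M(12): 3·(12−20)=-24≡2 → C

UWCHC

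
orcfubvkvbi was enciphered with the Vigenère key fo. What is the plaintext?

jdxrpnqwqnd

Repeat the key across the ciphertext: fofofofofof
o(14)−f(5): 9 → j
r(17)−o(14): 3 → d
c(2)−f(5): -3≡23 → x
f(5)−o(14): -9≡17 → r
u(20)−f(5): 15 → p
b(1)−o(14): -13≡13 → n
v(21)−f(5): 16 → q
k(10)−o(14): -4≡22 → w
v(21)−f(5): 16 → q
b(1)−o(14): -13≡13 → n
i(8)−f(5): 3 → d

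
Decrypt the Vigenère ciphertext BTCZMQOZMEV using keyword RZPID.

Repeat the key across the ciphertext: RZPIDRZPIDR
B(1)−R(17): -16≡10 → K
T(19)−Z(25): -6≡20 → U
C(2)−P(15): -13≡13 → N
Z(25)−I(8): 17 → R
M(12)−D(3): 9 → J
Q(16)−R(17): -1≡25 → Z
O(14)−Z(25): -11≡15 → P
Z(25)−P(15): 10 → K
M(12)−I(8): 4 → E
E(4)−D(3): 1 → B
V(21)−R(17): 4 → E

KUNRJZPKEBE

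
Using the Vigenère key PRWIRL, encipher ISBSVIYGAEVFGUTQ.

XJXAMTNXWMMQVLPY

Repeat the key across the message: PRWIRLPRWIRLPRWI
I(8)+P(15): 23 → X
S(18)+R(17): 35≡9 → J
B(1)+W(22): 23 → X
S(18)+I(8): 26≡0 → A
V(21)+R(17): 38≡12 → M
I(8)+L(11): 19 → T
Y(24)+P(15): 39≡13 → N
G(6)+R(17): 23 → X
A(0)+W(22): 22 → W
E(4)+I(8): 12 → M
V(21)+R(17): 38≡12 → M
F(5)+L(11): 16 → Q
G(6)+P(15): 21 → V
U(20)+R(17): 37≡11 → L
T(19)+W(22): 41≡15 → P
Q(16)+I(8): 24 → Y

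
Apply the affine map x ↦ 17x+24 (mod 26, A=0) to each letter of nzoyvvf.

n(13): 17·13+24=245≡11 → l
z(25): 17·25+24=449≡7 → h
o(14): 17·14+24=262≡2 → c
y(24): 17·24+24=432≡16 → q
v(21): 17·21+24=381≡17 → r
v(21): 17·21+24=381≡17 → r
f(5): 17·5+24=109≡5 → f

lhcqrrf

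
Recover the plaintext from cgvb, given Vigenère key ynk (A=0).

etld

Repeat the key across the ciphertext: ynky
c(2)−y(24): -22≡4 → e
g(6)−n(13): -7≡19 → t
v(21)−k(10): 11 → l
b(1)−y(24): -23≡3 → d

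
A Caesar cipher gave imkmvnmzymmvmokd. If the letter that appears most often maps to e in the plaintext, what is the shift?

8

The most frequent ciphertext letter is m (appears 6 times).
m is position 12; e is position 4.
Shift = 8.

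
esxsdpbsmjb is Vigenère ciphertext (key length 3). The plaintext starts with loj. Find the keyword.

Subtract each crib letter from the matching ciphertext letter (mod 26):
e(4)−l(11)=-7≡19 → t
s(18)−o(14)=4 → e
x(23)−j(9)=14 → o

teo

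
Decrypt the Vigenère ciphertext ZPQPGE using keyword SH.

Repeat the key across the ciphertext: SHSHSH
Z(25)−S(18): 7 → H
P(15)−H(7): 8 → I
Q(16)−S(18): -2≡24 → Y
P(15)−H(7): 8 → I
G(6)−S(18): -12≡14 → O
E(4)−H(7): -3≡23 → X

HIYIOX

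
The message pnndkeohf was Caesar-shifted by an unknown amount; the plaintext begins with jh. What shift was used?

6

From the crib: p(15)−j(9)=6, so the shift is 6.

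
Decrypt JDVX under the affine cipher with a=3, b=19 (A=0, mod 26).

The inverse of 3 mod 26 is 9, since 3·9=27≡1. Apply D(y)=9·(y−19) mod 26:
J(9): 9·(9−19)=-90≡14 → O
D(3): 9·(3−19)=-144≡12 → M
V(21): 9·(21−19)=18 → S
X(23): 9·(23−19)=36≡10 → K

OMSK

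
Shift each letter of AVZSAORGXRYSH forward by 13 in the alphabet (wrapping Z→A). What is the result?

A(0): 0+13=13 → N
V(21): 21+13=34≡8 → I
Z(25): 25+13=38≡12 → M
S(18): 18+13=31≡5 → F
A(0): 0+13=13 → N
O(14): 14+13=27≡1 → B
R(17): 17+13=30≡4 → E
G(6): 6+13=19 → T
X(23): 23+13=36≡10 → K
R(17): 17+13=30≡4 → E
Y(24): 24+13=37≡11 → L
S(18): 18+13=31≡5 → F
H(7): 7+13=20 → U

NIMFNBETKELFU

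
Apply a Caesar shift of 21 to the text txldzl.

osgyug

t(19): 19+21=40≡14 → o
x(23): 23+21=44≡18 → s
l(11): 11+21=32≡6 → g
d(3): 3+21=24 → y
z(25): 25+21=46≡20 → u
l(11): 11+21=32≡6 → g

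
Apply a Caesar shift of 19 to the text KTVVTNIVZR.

K(10): 10+19=29≡3 → D
T(19): 19+19=38≡12 → M
V(21): 21+19=40≡14 → O
V(21): 21+19=40≡14 → O
T(19): 19+19=38≡12 → M
N(13): 13+19=32≡6 → G
I(8): 8+19=27≡1 → B
V(21): 21+19=40≡14 → O
Z(25): 25+19=44≡18 → S
R(17): 17+19=36≡10 → K

DMOOMGBOSK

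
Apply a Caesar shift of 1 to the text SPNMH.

S(18): 18+1=19 → T
P(15): 15+1=16 → Q
N(13): 13+1=14 → O
M(12): 12+1=13 → N
H(7): 7+1=8 → I

TQONI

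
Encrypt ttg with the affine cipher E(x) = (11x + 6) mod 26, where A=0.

hhu

t(19): 11·19+6=215≡7 → h
t(19): 11·19+6=215≡7 → h
g(6): 11·6+6=72≡20 → u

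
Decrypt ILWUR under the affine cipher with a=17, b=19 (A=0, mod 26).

The inverse of 17 mod 26 is 23, since 17·23=391≡1. Apply D(y)=23·(y−19) mod 26:
I(8): 23·(8−19)=-253≡7 → H
L(11): 23·(11−19)=-184≡24 → Y
W(22): 23·(22−19)=69≡17 → R
U(20): 23·(20−19)=23 → X
R(17): 23·(17−19)=-46≡6 → G

HYRXG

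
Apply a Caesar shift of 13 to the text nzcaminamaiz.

n(13): 13+13=26≡0 → a
z(25): 25+13=38≡12 → m
c(2): 2+13=15 → p
a(0): 0+13=13 → n
m(12): 12+13=25 → z
i(8): 8+13=21 → v
n(13): 13+13=26≡0 → a
a(0): 0+13=13 → n
m(12): 12+13=25 → z
a(0): 0+13=13 → n
i(8): 8+13=21 → v
z(25): 25+13=38≡12 → m

ampnzvanznvm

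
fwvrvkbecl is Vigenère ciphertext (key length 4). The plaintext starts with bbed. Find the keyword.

Subtract each crib letter from the matching ciphertext letter (mod 26):
f(5)−b(1)=4 → e
w(22)−b(1)=21 → v
v(21)−e(4)=17 → r
r(17)−d(3)=14 → o

evro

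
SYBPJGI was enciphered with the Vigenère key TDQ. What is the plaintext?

ZVLWGQP

Repeat the key across the ciphertext: TDQTDQT
S(18)−T(19): -1≡25 → Z
Y(24)−D(3): 21 → V
B(1)−Q(16): -15≡11 → L
P(15)−T(19): -4≡22 → W
J(9)−D(3): 6 → G
G(6)−Q(16): -10≡16 → Q
I(8)−T(19): -11≡15 → P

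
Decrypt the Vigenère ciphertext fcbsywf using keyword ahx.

fvesrzf

Repeat the key across the ciphertext: ahxahxa
f(5)−a(0): 5 → f
c(2)−h(7): -5≡21 → v
b(1)−x(23): -22≡4 → e
s(18)−a(0): 18 → s
y(24)−h(7): 17 → r
w(22)−x(23): -1≡25 → z
f(5)−a(0): 5 → f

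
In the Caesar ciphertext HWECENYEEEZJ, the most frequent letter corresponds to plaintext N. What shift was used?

The most frequent ciphertext letter is E (appears 5 times).
E is position 4; N is position 13.
Shift = -9≡17.

17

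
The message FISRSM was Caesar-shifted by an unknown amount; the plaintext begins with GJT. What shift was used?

From the crib: F(5)−G(6)=-1≡25, so the shift is 25.

25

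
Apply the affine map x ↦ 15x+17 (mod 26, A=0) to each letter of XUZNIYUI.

YFCEHNFH

X(23): 15·23+17=362≡24 → Y
U(20): 15·20+17=317≡5 → F
Z(25): 15·25+17=392≡2 → C
N(13): 15·13+17=212≡4 → E
I(8): 15·8+17=137≡7 → H
Y(24): 15·24+17=377≡13 → N
U(20): 15·20+17=317≡5 → F
I(8): 15·8+17=137≡7 → H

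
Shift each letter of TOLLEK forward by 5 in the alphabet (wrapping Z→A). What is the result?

YTQQJP

T(19): 19+5=24 → Y
O(14): 14+5=19 → T
L(11): 11+5=16 → Q
L(11): 11+5=16 → Q
E(4): 4+5=9 → J
K(10): 10+5=15 → P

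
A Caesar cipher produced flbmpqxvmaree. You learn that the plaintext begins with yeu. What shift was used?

7

From the crib: f(5)−y(24)=-19≡7, so the shift is 7.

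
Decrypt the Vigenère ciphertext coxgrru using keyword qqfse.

Repeat the key across the ciphertext: qqfseqq
c(2)−q(16): -14≡12 → m
o(14)−q(16): -2≡24 → y
x(23)−f(5): 18 → s
g(6)−s(18): -12≡14 → o
r(17)−e(4): 13 → n
r(17)−q(16): 1 → b
u(20)−q(16): 4 → e

mysonbe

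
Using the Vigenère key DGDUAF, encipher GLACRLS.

JRDWRQV

Repeat the key across the message: DGDUAFD
G(6)+D(3): 9 → J
L(11)+G(6): 17 → R
A(0)+D(3): 3 → D
C(2)+U(20): 22 → W
R(17)+A(0): 17 → R
L(11)+F(5): 16 → Q
S(18)+D(3): 21 → V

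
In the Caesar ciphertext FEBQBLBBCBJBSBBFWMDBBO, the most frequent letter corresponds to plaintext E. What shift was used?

23

The most frequent ciphertext letter is B (appears 10 times).
B is position 1; E is position 4.
Shift = -3≡23.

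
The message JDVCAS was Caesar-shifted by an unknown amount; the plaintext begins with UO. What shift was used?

From the crib: J(9)−U(20)=-11≡15, so the shift is 15.

15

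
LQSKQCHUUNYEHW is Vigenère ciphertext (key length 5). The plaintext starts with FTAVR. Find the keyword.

GXSPZ

Subtract each crib letter from the matching ciphertext letter (mod 26):
L(11)−F(5)=6 → G
Q(16)−T(19)=-3≡23 → X
S(18)−A(0)=18 → S
K(10)−V(21)=-11≡15 → P
Q(16)−R(17)=-1≡25 → Z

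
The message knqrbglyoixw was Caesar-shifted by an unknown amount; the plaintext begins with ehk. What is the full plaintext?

From the crib: k(10)−e(4)=6, so the shift is 6.
Subtract 6 from each ciphertext letter:
k(10): 10−6=4 → e
n(13): 13−6=7 → h
q(16): 16−6=10 → k
r(17): 17−6=11 → l
b(1): 1−6=-5≡21 → v
g(6): 6−6=0 → a
l(11): 11−6=5 → f
y(24): 24−6=18 → s
o(14): 14−6=8 → i
i(8): 8−6=2 → c
x(23): 23−6=17 → r
w(22): 22−6=16 → q

ehklvafsicrq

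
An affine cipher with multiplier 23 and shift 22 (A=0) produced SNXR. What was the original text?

KDRT

The inverse of 23 mod 26 is 17, since 23·17=391≡1. Apply D(y)=17·(y−22) mod 26:
S(18): 17·(18−22)=-68≡10 → K
N(13): 17·(13−22)=-153≡3 → D
X(23): 17·(23−22)=17 → R
R(17): 17·(17−22)=-85≡19 → T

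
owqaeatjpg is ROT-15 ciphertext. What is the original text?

zhblpleuar

o(14): 14−15=-1≡25 → z
w(22): 22−15=7 → h
q(16): 16−15=1 → b
a(0): 0−15=-15≡11 → l
e(4): 4−15=-11≡15 → p
a(0): 0−15=-15≡11 → l
t(19): 19−15=4 → e
j(9): 9−15=-6≡20 → u
p(15): 15−15=0 → a
g(6): 6−15=-9≡17 → r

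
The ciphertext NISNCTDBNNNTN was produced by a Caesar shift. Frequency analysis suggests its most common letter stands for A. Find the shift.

The most frequent ciphertext letter is N (appears 6 times).
N is position 13; A is position 0.
Shift = 13.

13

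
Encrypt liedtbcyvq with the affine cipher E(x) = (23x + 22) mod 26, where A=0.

l(11): 23·11+22=275≡15 → p
i(8): 23·8+22=206≡24 → y
e(4): 23·4+22=114≡10 → k
d(3): 23·3+22=91≡13 → n
t(19): 23·19+22=459≡17 → r
b(1): 23·1+22=45≡19 → t
c(2): 23·2+22=68≡16 → q
y(24): 23·24+22=574≡2 → c
v(21): 23·21+22=505≡11 → l
q(16): 23·16+22=390≡0 → a

pyknrtqcla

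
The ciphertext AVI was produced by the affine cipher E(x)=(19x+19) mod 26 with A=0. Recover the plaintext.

ZWJ

The inverse of 19 mod 26 is 11, since 19·11=209≡1. Apply D(y)=11·(y−19) mod 26:
A(0): 11·(0−19)=-209≡25 → Z
V(21): 11·(21−19)=22 → W
I(8): 11·(8−19)=-121≡9 → J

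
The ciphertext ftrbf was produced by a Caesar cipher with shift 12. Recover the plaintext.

thfpt

f(5): 5−12=-7≡19 → t
t(19): 19−12=7 → h
r(17): 17−12=5 → f
b(1): 1−12=-11≡15 → p
f(5): 5−12=-7≡19 → t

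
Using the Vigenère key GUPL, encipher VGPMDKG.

Repeat the key across the message: GUPLGUP
V(21)+G(6): 27≡1 → B
G(6)+U(20): 26≡0 → A
P(15)+P(15): 30≡4 → E
M(12)+L(11): 23 → X
D(3)+G(6): 9 → J
K(10)+U(20): 30≡4 → E
G(6)+P(15): 21 → V

BAEXJEV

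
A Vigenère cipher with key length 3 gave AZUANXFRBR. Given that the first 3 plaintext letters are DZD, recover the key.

XAR

Subtract each crib letter from the matching ciphertext letter (mod 26):
A(0)−D(3)=-3≡23 → X
Z(25)−Z(25)=0 → A
U(20)−D(3)=17 → R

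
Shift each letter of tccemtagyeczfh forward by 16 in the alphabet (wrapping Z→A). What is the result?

t(19): 19+16=35≡9 → j
c(2): 2+16=18 → s
c(2): 2+16=18 → s
e(4): 4+16=20 → u
m(12): 12+16=28≡2 → c
t(19): 19+16=35≡9 → j
a(0): 0+16=16 → q
g(6): 6+16=22 → w
y(24): 24+16=40≡14 → o
e(4): 4+16=20 → u
c(2): 2+16=18 → s
z(25): 25+16=41≡15 → p
f(5): 5+16=21 → v
h(7): 7+16=23 → x

jssucjqwouspvx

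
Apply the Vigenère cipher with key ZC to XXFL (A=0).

Repeat the key across the message: ZCZC
X(23)+Z(25): 48≡22 → W
X(23)+C(2): 25 → Z
F(5)+Z(25): 30≡4 → E
L(11)+C(2): 13 → N

WZEN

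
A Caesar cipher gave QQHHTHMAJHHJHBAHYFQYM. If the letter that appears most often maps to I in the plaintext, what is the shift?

The most frequent ciphertext letter is H (appears 7 times).
H is position 7; I is position 8.
Shift = -1≡25.

25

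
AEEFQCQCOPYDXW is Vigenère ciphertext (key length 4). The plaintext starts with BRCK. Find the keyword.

ZNCV

Subtract each crib letter from the matching ciphertext letter (mod 26):
A(0)−B(1)=-1≡25 → Z
E(4)−R(17)=-13≡13 → N
E(4)−C(2)=2 → C
F(5)−K(10)=-5≡21 → V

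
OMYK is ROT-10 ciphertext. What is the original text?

ECOA

O(14): 14−10=4 → E
M(12): 12−10=2 → C
Y(24): 24−10=14 → O
K(10): 10−10=0 → A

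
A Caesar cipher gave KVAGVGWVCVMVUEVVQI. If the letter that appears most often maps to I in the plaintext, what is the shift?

13

The most frequent ciphertext letter is V (appears 7 times).
V is position 21; I is position 8.
Shift = 13.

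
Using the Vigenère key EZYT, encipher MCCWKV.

QBAPOU

Repeat the key across the message: EZYTEZ
M(12)+E(4): 16 → Q
C(2)+Z(25): 27≡1 → B
C(2)+Y(24): 26≡0 → A
W(22)+T(19): 41≡15 → P
K(10)+E(4): 14 → O
V(21)+Z(25): 46≡20 → U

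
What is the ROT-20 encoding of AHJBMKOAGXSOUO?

UBDVGEIUARMIOI

A(0): 0+20=20 → U
H(7): 7+20=27≡1 → B
J(9): 9+20=29≡3 → D
B(1): 1+20=21 → V
M(12): 12+20=32≡6 → G
K(10): 10+20=30≡4 → E
O(14): 14+20=34≡8 → I
A(0): 0+20=20 → U
G(6): 6+20=26≡0 → A
X(23): 23+20=43≡17 → R
S(18): 18+20=38≡12 → M
O(14): 14+20=34≡8 → I
U(20): 20+20=40≡14 → O
O(14): 14+20=34≡8 → I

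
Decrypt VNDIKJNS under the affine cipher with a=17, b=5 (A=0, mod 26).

ECGRLOCN

The inverse of 17 mod 26 is 23, since 17·23=391≡1. Apply D(y)=23·(y−5) mod 26:
V(21): 23·(21−5)=368≡4 → E
N(13): 23·(13−5)=184≡2 → C
D(3): 23·(3−5)=-46≡6 → G
I(8): 23·(8−5)=69≡17 → R
K(10): 23·(10−5)=115≡11 → L
J(9): 23·(9−5)=92≡14 → O
N(13): 23·(13−5)=184≡2 → C
S(18): 23·(18−5)=299≡13 → N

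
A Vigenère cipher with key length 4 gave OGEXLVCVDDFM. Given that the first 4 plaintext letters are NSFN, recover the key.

BOZK

Subtract each crib letter from the matching ciphertext letter (mod 26):
O(14)−N(13)=1 → B
G(6)−S(18)=-12≡14 → O
E(4)−F(5)=-1≡25 → Z
X(23)−N(13)=10 → K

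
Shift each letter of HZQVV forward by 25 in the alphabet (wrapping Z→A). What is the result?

GYPUU

H(7): 7+25=32≡6 → G
Z(25): 25+25=50≡24 → Y
Q(16): 16+25=41≡15 → P
V(21): 21+25=46≡20 → U
V(21): 21+25=46≡20 → U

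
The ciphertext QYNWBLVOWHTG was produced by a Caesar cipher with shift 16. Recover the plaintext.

Q(16): 16−16=0 → A
Y(24): 24−16=8 → I
N(13): 13−16=-3≡23 → X
W(22): 22−16=6 → G
B(1): 1−16=-15≡11 → L
L(11): 11−16=-5≡21 → V
V(21): 21−16=5 → F
O(14): 14−16=-2≡24 → Y
W(22): 22−16=6 → G
H(7): 7−16=-9≡17 → R
T(19): 19−16=3 → D
G(6): 6−16=-10≡16 → Q

AIXGLVFYGRDQ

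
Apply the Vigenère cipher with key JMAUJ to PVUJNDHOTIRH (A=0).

YHUDWMTONRAT

Repeat the key across the message: JMAUJJMAUJJM
P(15)+J(9): 24 → Y
V(21)+M(12): 33≡7 → H
U(20)+A(0): 20 → U
J(9)+U(20): 29≡3 → D
N(13)+J(9): 22 → W
D(3)+J(9): 12 → M
H(7)+M(12): 19 → T
O(14)+A(0): 14 → O
T(19)+U(20): 39≡13 → N
I(8)+J(9): 17 → R
R(17)+J(9): 26≡0 → A
H(7)+M(12): 19 → T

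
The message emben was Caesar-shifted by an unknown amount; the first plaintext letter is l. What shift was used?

From the crib: e(4)−l(11)=-7≡19, so the shift is 19.

19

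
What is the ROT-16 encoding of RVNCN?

R(17): 17+16=33≡7 → H
V(21): 21+16=37≡11 → L
N(13): 13+16=29≡3 → D
C(2): 2+16=18 → S
N(13): 13+16=29≡3 → D

HLDSD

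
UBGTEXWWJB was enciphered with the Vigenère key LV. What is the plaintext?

Repeat the key across the ciphertext: LVLVLVLVLV
U(20)−L(11): 9 → J
B(1)−V(21): -20≡6 → G
G(6)−L(11): -5≡21 → V
T(19)−V(21): -2≡24 → Y
E(4)−L(11): -7≡19 → T
X(23)−V(21): 2 → C
W(22)−L(11): 11 → L
W(22)−V(21): 1 → B
J(9)−L(11): -2≡24 → Y
B(1)−V(21): -20≡6 → G

JGVYTCLBYG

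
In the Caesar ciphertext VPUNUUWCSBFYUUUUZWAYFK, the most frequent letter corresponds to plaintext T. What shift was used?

1

The most frequent ciphertext letter is U (appears 7 times).
U is position 20; T is position 19.
Shift = 1.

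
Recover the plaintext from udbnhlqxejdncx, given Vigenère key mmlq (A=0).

Repeat the key across the ciphertext: mmlqmmlqmmlqmm
u(20)−m(12): 8 → i
d(3)−m(12): -9≡17 → r
b(1)−l(11): -10≡16 → q
n(13)−q(16): -3≡23 → x
h(7)−m(12): -5≡21 → v
l(11)−m(12): -1≡25 → z
q(16)−l(11): 5 → f
x(23)−q(16): 7 → h
e(4)−m(12): -8≡18 → s
j(9)−m(12): -3≡23 → x
d(3)−l(11): -8≡18 → s
n(13)−q(16): -3≡23 → x
c(2)−m(12): -10≡16 → q
x(23)−m(12): 11 → l

irqxvzfhsxsxql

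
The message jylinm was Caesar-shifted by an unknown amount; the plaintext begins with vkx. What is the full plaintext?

vkxuzy

From the crib: j(9)−v(21)=-12≡14, so the shift is 14.
Subtract 14 from each ciphertext letter:
j(9): 9−14=-5≡21 → v
y(24): 24−14=10 → k
l(11): 11−14=-3≡23 → x
i(8): 8−14=-6≡20 → u
n(13): 13−14=-1≡25 → z
m(12): 12−14=-2≡24 → y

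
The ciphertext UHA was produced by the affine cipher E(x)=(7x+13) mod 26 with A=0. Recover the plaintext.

The inverse of 7 mod 26 is 15, since 7·15=105≡1. Apply D(y)=15·(y−13) mod 26:
U(20): 15·(20−13)=105≡1 → B
H(7): 15·(7−13)=-90≡14 → O
A(0): 15·(0−13)=-195≡13 → N

BON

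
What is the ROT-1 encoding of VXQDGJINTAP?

WYREHKJOUBQ

V(21): 21+1=22 → W
X(23): 23+1=24 → Y
Q(16): 16+1=17 → R
D(3): 3+1=4 → E
G(6): 6+1=7 → H
J(9): 9+1=10 → K
I(8): 8+1=9 → J
N(13): 13+1=14 → O
T(19): 19+1=20 → U
A(0): 0+1=1 → B
P(15): 15+1=16 → Q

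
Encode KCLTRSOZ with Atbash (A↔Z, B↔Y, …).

K(10) → P(15)
C(2) → X(23)
L(11) → O(14)
T(19) → G(6)
R(17) → I(8)
S(18) → H(7)
O(14) → L(11)
Z(25) → A(0)

PXOGIHLA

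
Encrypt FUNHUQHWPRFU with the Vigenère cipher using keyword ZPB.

Repeat the key across the message: ZPBZPBZPBZPB
F(5)+Z(25): 30≡4 → E
U(20)+P(15): 35≡9 → J
N(13)+B(1): 14 → O
H(7)+Z(25): 32≡6 → G
U(20)+P(15): 35≡9 → J
Q(16)+B(1): 17 → R
H(7)+Z(25): 32≡6 → G
W(22)+P(15): 37≡11 → L
P(15)+B(1): 16 → Q
R(17)+Z(25): 42≡16 → Q
F(5)+P(15): 20 → U
U(20)+B(1): 21 → V

EJOGJRGLQQUV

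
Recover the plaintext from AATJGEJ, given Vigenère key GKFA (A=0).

UQOJAUE

Repeat the key across the ciphertext: GKFAGKF
A(0)−G(6): -6≡20 → U
A(0)−K(10): -10≡16 → Q
T(19)−F(5): 14 → O
J(9)−A(0): 9 → J
G(6)−G(6): 0 → A
E(4)−K(10): -6≡20 → U
J(9)−F(5): 4 → E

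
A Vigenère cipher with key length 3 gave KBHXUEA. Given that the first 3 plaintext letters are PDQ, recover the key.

Subtract each crib letter from the matching ciphertext letter (mod 26):
K(10)−P(15)=-5≡21 → V
B(1)−D(3)=-2≡24 → Y
H(7)−Q(16)=-9≡17 → R

VYR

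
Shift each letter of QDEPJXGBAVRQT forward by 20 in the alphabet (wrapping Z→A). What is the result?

KXYJDRAVUPLKN

Q(16): 16+20=36≡10 → K
D(3): 3+20=23 → X
E(4): 4+20=24 → Y
P(15): 15+20=35≡9 → J
J(9): 9+20=29≡3 → D
X(23): 23+20=43≡17 → R
G(6): 6+20=26≡0 → A
B(1): 1+20=21 → V
A(0): 0+20=20 → U
V(21): 21+20=41≡15 → P
R(17): 17+20=37≡11 → L
Q(16): 16+20=36≡10 → K
T(19): 19+20=39≡13 → N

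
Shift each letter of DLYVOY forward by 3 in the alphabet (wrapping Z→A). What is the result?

D(3): 3+3=6 → G
L(11): 11+3=14 → O
Y(24): 24+3=27≡1 → B
V(21): 21+3=24 → Y
O(14): 14+3=17 → R
Y(24): 24+3=27≡1 → B

GOBYRB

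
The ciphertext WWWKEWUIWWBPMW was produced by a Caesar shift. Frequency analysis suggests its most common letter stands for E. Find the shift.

The most frequent ciphertext letter is W (appears 7 times).
W is position 22; E is position 4.
Shift = 18.

18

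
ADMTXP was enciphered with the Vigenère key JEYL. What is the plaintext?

RZOIOL

Repeat the key across the ciphertext: JEYLJE
A(0)−J(9): -9≡17 → R
D(3)−E(4): -1≡25 → Z
M(12)−Y(24): -12≡14 → O
T(19)−L(11): 8 → I
X(23)−J(9): 14 → O
P(15)−E(4): 11 → L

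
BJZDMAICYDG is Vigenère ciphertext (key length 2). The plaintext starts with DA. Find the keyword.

YJ

Subtract each crib letter from the matching ciphertext letter (mod 26):
B(1)−D(3)=-2≡24 → Y
J(9)−A(0)=9 → J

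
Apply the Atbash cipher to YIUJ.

Y(24) → B(1)
I(8) → R(17)
U(20) → F(5)
J(9) → Q(16)

BRFQ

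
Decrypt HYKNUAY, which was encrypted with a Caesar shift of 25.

IZLOVBZ

H(7): 7−25=-18≡8 → I
Y(24): 24−25=-1≡25 → Z
K(10): 10−25=-15≡11 → L
N(13): 13−25=-12≡14 → O
U(20): 20−25=-5≡21 → V
A(0): 0−25=-25≡1 → B
Y(24): 24−25=-1≡25 → Z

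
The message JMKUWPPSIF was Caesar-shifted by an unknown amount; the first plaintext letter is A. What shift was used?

From the crib: J(9)−A(0)=9, so the shift is 9.

9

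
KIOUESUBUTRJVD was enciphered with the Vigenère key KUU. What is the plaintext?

AOUKKYKHAJXPLJ

Repeat the key across the ciphertext: KUUKUUKUUKUUKU
K(10)−K(10): 0 → A
I(8)−U(20): -12≡14 → O
O(14)−U(20): -6≡20 → U
U(20)−K(10): 10 → K
E(4)−U(20): -16≡10 → K
S(18)−U(20): -2≡24 → Y
U(20)−K(10): 10 → K
B(1)−U(20): -19≡7 → H
U(20)−U(20): 0 → A
T(19)−K(10): 9 → J
R(17)−U(20): -3≡23 → X
J(9)−U(20): -11≡15 → P
V(21)−K(10): 11 → L
D(3)−U(20): -17≡9 → J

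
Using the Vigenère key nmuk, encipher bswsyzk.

oeqclle

Repeat the key across the message: nmuknmu
b(1)+n(13): 14 → o
s(18)+m(12): 30≡4 → e
w(22)+u(20): 42≡16 → q
s(18)+k(10): 28≡2 → c
y(24)+n(13): 37≡11 → l
z(25)+m(12): 37≡11 → l
k(10)+u(20): 30≡4 → e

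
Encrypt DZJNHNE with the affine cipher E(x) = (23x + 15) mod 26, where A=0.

GSOCUCD

D(3): 23·3+15=84≡6 → G
Z(25): 23·25+15=590≡18 → S
J(9): 23·9+15=222≡14 → O
N(13): 23·13+15=314≡2 → C
H(7): 23·7+15=176≡20 → U
N(13): 23·13+15=314≡2 → C
E(4): 23·4+15=107≡3 → D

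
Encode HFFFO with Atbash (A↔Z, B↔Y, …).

H(7) → S(18)
F(5) → U(20)
F(5) → U(20)
F(5) → U(20)
O(14) → L(11)

SUUUL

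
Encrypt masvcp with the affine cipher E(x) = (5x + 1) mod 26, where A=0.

m(12): 5·12+1=61≡9 → j
a(0): 5·0+1=1 → b
s(18): 5·18+1=91≡13 → n
v(21): 5·21+1=106≡2 → c
c(2): 5·2+1=11 → l
p(15): 5·15+1=76≡24 → y

jbncly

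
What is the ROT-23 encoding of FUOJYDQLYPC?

F(5): 5+23=28≡2 → C
U(20): 20+23=43≡17 → R
O(14): 14+23=37≡11 → L
J(9): 9+23=32≡6 → G
Y(24): 24+23=47≡21 → V
D(3): 3+23=26≡0 → A
Q(16): 16+23=39≡13 → N
L(11): 11+23=34≡8 → I
Y(24): 24+23=47≡21 → V
P(15): 15+23=38≡12 → M
C(2): 2+23=25 → Z

CRLGVANIVMZ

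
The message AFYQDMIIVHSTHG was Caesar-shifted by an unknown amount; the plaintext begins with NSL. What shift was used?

From the crib: A(0)−N(13)=-13≡13, so the shift is 13.

13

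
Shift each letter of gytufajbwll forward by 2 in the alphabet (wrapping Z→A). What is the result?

iavwhcldynn

g(6): 6+2=8 → i
y(24): 24+2=26≡0 → a
t(19): 19+2=21 → v
u(20): 20+2=22 → w
f(5): 5+2=7 → h
a(0): 0+2=2 → c
j(9): 9+2=11 → l
b(1): 1+2=3 → d
w(22): 22+2=24 → y
l(11): 11+2=13 → n
l(11): 11+2=13 → n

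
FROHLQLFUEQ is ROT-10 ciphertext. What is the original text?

VHEXBGBVKUG

F(5): 5−10=-5≡21 → V
R(17): 17−10=7 → H
O(14): 14−10=4 → E
H(7): 7−10=-3≡23 → X
L(11): 11−10=1 → B
Q(16): 16−10=6 → G
L(11): 11−10=1 → B
F(5): 5−10=-5≡21 → V
U(20): 20−10=10 → K
E(4): 4−10=-6≡20 → U
Q(16): 16−10=6 → G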